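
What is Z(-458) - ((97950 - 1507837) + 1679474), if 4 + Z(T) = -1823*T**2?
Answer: -382669363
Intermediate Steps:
Z(T) = -4 - 1823*T**2
Z(-458) - ((97950 - 1507837) + 1679474) = (-4 - 1823*(-458)**2) - ((97950 - 1507837) + 1679474) = (-4 - 1823*209764) - (-1409887 + 1679474) = (-4 - 382399772) - 1*269587 = -382399776 - 269587 = -382669363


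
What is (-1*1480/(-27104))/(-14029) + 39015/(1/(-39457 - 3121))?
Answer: -78956335862629025/47530252 ≈ -1.6612e+9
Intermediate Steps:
(-1*1480/(-27104))/(-14029) + 39015/(1/(-39457 - 3121)) = -1480*(-1/27104)*(-1/14029) + 39015/(1/(-42578)) = (185/3388)*(-1/14029) + 39015/(-1/42578) = -185/47530252 + 39015*(-42578) = -185/47530252 - 1661180670 = -78956335862629025/47530252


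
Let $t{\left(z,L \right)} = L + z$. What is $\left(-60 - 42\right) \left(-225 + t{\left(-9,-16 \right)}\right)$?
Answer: $25500$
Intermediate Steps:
$\left(-60 - 42\right) \left(-225 + t{\left(-9,-16 \right)}\right) = \left(-60 - 42\right) \left(-225 - 25\right) = - 102 \left(-225 - 25\right) = \left(-102\right) \left(-250\right) = 25500$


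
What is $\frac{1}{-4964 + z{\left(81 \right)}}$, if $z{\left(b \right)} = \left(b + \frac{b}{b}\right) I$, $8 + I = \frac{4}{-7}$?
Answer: $- \frac{7}{39668} \approx -0.00017646$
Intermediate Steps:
$I = - \frac{60}{7}$ ($I = -8 + \frac{4}{-7} = -8 + 4 \left(- \frac{1}{7}\right) = -8 - \frac{4}{7} = - \frac{60}{7} \approx -8.5714$)
$z{\left(b \right)} = - \frac{60}{7} - \frac{60 b}{7}$ ($z{\left(b \right)} = \left(b + \frac{b}{b}\right) \left(- \frac{60}{7}\right) = \left(b + 1\right) \left(- \frac{60}{7}\right) = \left(1 + b\right) \left(- \frac{60}{7}\right) = - \frac{60}{7} - \frac{60 b}{7}$)
$\frac{1}{-4964 + z{\left(81 \right)}} = \frac{1}{-4964 - \frac{4920}{7}} = \frac{1}{- \frac{39668}{7}} = - \frac{7}{39668}$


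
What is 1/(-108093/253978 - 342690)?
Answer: -253978/87035828913 ≈ -2.9181e-6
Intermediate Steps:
1/(-108093/253978 - 342690) = 1/(-87035828913/253978) = -253978/87035828913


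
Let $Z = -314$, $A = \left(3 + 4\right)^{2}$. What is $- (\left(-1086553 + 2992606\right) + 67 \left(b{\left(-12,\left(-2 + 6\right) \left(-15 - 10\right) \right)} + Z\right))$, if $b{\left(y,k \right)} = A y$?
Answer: $-1845619$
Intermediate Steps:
$A = 49$ ($A = 7^{2} = 49$)
$b{\left(y,k \right)} = 49 y$
$- (\left(-1086553 + 2992606\right) + 67 \left(b{\left(-12,\left(-2 + 6\right) \left(-15 - 10\right) \right)} + Z\right)) = - (\left(-1086553 + 2992606\right) + 67 \left(49 \left(-12\right) - 314\right)) = - (1906053 + 67 \left(-588 - 314\right)) = - (1906053 + 67 \left(-902\right)) = - (1906053 - 60434) = \left(-1\right) 1845619 = -1845619$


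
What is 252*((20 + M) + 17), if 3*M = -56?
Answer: 4620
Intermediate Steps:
M = -56/3 (M = (⅓)*(-56) = -56/3 ≈ -18.667)
252*((20 + M) + 17) = 252*((20 - 56/3) + 17) = 252*(4/3 + 17) = 252*(55/3) = 4620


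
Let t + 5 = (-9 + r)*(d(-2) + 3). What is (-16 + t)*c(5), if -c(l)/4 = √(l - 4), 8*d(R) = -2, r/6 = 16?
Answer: -873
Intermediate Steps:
r = 96 (r = 6*16 = 96)
d(R) = -¼ (d(R) = (⅛)*(-2) = -¼)
c(l) = -4*√(-4 + l) (c(l) = -4*√(l - 4) = -4*√(-4 + l))
t = 937/4 (t = -5 + (-9 + 96)*(-¼ + 3) = -5 + 87*(11/4) = -5 + 957/4 = 937/4 ≈ 234.25)
(-16 + t)*c(5) = (-16 + 937/4)*(-4*√(-4 + 5)) = 873*(-4*√1)/4 = 873*(-4*1)/4 = (873/4)*(-4) = -873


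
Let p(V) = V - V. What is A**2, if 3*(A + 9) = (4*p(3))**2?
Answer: 81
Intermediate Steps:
p(V) = 0
A = -9 (A = -9 + (4*0)**2/3 = -9 + (1/3)*0**2 = -9 + (1/3)*0 = -9 + 0 = -9)
A**2 = (-9)**2 = 81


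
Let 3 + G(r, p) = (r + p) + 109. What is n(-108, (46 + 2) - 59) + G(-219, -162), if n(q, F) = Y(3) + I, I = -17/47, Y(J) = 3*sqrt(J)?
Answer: -12942/47 + 3*sqrt(3) ≈ -270.17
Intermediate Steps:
G(r, p) = 106 + p + r (G(r, p) = -3 + ((r + p) + 109) = -3 + ((p + r) + 109) = -3 + (109 + p + r) = 106 + p + r)
I = -17/47 (I = -17*1/47 = -17/47 ≈ -0.36170)
n(q, F) = -17/47 + 3*sqrt(3) (n(q, F) = 3*sqrt(3) - 17/47 = -17/47 + 3*sqrt(3))
n(-108, (46 + 2) - 59) + G(-219, -162) = (-17/47 + 3*sqrt(3)) + (106 - 162 - 219) = (-17/47 + 3*sqrt(3)) - 275 = -12942/47 + 3*sqrt(3)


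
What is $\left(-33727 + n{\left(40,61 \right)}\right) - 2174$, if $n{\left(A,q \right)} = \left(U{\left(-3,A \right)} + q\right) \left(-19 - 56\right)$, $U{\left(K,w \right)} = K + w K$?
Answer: $-31251$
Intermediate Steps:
$U{\left(K,w \right)} = K + K w$
$n{\left(A,q \right)} = 225 - 75 q + 225 A$ ($n{\left(A,q \right)} = \left(- 3 \left(1 + A\right) + q\right) \left(-19 - 56\right) = \left(\left(-3 - 3 A\right) + q\right) \left(-75\right) = \left(-3 + q - 3 A\right) \left(-75\right) = 225 - 75 q + 225 A$)
$\left(-33727 + n{\left(40,61 \right)}\right) - 2174 = \left(-33727 + \left(225 - 4575 + 225 \cdot 40\right)\right) - 2174 = \left(-33727 + \left(225 - 4575 + 9000\right)\right) - 2174 = \left(-33727 + 4650\right) - 2174 = -29077 - 2174 = -31251$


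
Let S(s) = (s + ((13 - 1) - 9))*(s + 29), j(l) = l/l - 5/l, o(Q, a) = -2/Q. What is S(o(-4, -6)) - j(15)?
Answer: 1231/12 ≈ 102.58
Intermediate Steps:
j(l) = 1 - 5/l
S(s) = (3 + s)*(29 + s) (S(s) = (s + (12 - 9))*(29 + s) = (s + 3)*(29 + s) = (3 + s)*(29 + s))
S(o(-4, -6)) - j(15) = (87 + (-2/(-4))² + 32*(-2/(-4))) - (-5 + 15)/15 = (87 + (-2*(-¼))² + 32*(-2*(-¼))) - 10/15 = (87 + (½)² + 32*(½)) - 1*⅔ = (87 + ¼ + 16) - ⅔ = 413/4 - ⅔ = 1231/12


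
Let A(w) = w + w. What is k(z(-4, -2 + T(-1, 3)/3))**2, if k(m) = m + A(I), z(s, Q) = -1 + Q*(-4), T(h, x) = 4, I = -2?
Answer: 49/9 ≈ 5.4444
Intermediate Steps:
A(w) = 2*w
z(s, Q) = -1 - 4*Q
k(m) = -4 + m (k(m) = m + 2*(-2) = m - 4 = -4 + m)
k(z(-4, -2 + T(-1, 3)/3))**2 = (-4 + (-1 - 4*(-2 + 4/3)))**2 = (-4 + (-1 - 4*(-2/3)))**2 = (-4 + (-1 + 8/3))**2 = (-4 + 5/3)**2 = (-7/3)**2 = 49/9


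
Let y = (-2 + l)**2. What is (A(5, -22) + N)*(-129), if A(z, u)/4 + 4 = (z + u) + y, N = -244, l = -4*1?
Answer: 23736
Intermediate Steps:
l = -4
y = 36 (y = (-2 - 4)**2 = (-6)**2 = 36)
A(z, u) = 128 + 4*u + 4*z (A(z, u) = -16 + 4*((z + u) + 36) = -16 + 4*((u + z) + 36) = -16 + 4*(36 + u + z) = -16 + (144 + 4*u + 4*z) = 128 + 4*u + 4*z)
(A(5, -22) + N)*(-129) = ((128 + 4*(-22) + 4*5) - 244)*(-129) = ((128 - 88 + 20) - 244)*(-129) = (60 - 244)*(-129) = -184*(-129) = 23736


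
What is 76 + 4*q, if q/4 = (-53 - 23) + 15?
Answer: -900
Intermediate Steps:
q = -244 (q = 4*((-53 - 23) + 15) = 4*(-76 + 15) = 4*(-61) = -244)
76 + 4*q = 76 + 4*(-244) = 76 - 976 = -900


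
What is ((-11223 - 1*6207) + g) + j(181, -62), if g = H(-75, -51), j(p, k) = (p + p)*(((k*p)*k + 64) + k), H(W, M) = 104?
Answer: 251849966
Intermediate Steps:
j(p, k) = 2*p*(64 + k + p*k**2) (j(p, k) = (2*p)*((p*k**2 + 64) + k) = (2*p)*((64 + p*k**2) + k) = (2*p)*(64 + k + p*k**2) = 2*p*(64 + k + p*k**2))
g = 104
((-11223 - 1*6207) + g) + j(181, -62) = ((-11223 - 1*6207) + 104) + 2*181*(64 - 62 + 181*(-62)**2) = ((-11223 - 6207) + 104) + 2*181*(64 - 62 + 181*3844) = (-17430 + 104) + 2*181*(64 - 62 + 695764) = -17326 + 2*181*695766 = -17326 + 251867292 = 251849966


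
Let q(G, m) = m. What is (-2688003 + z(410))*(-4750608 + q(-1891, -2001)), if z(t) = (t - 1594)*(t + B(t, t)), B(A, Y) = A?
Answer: 17389240275747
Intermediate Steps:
z(t) = 2*t*(-1594 + t) (z(t) = (t - 1594)*(t + t) = (-1594 + t)*(2*t) = 2*t*(-1594 + t))
(-2688003 + z(410))*(-4750608 + q(-1891, -2001)) = (-2688003 + 2*410*(-1594 + 410))*(-4750608 - 2001) = (-2688003 + 2*410*(-1184))*(-4752609) = (-2688003 - 970880)*(-4752609) = -3658883*(-4752609) = 17389240275747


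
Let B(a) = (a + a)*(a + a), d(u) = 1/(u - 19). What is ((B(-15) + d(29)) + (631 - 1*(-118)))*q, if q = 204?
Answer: 1682082/5 ≈ 3.3642e+5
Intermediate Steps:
d(u) = 1/(-19 + u)
B(a) = 4*a² (B(a) = (2*a)*(2*a) = 4*a²)
((B(-15) + d(29)) + (631 - 1*(-118)))*q = ((4*(-15)² + 1/(-19 + 29)) + (631 - 1*(-118)))*204 = ((4*225 + 1/10) + (631 + 118))*204 = ((900 + ⅒) + 749)*204 = (9001/10 + 749)*204 = (16491/10)*204 = 1682082/5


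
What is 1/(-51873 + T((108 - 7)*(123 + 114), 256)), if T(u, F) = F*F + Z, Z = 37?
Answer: 1/13700 ≈ 7.2993e-5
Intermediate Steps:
T(u, F) = 37 + F**2 (T(u, F) = F*F + 37 = F**2 + 37 = 37 + F**2)
1/(-51873 + T((108 - 7)*(123 + 114), 256)) = 1/(-51873 + (37 + 256**2)) = 1/(-51873 + (37 + 65536)) = 1/(-51873 + 65573) = 1/13700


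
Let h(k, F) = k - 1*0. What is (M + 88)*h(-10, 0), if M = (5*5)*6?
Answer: -2380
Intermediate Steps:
h(k, F) = k (h(k, F) = k + 0 = k)
M = 150 (M = 25*6 = 150)
(M + 88)*h(-10, 0) = (150 + 88)*(-10) = 238*(-10) = -2380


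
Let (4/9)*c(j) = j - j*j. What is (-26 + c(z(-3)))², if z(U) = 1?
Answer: 676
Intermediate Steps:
c(j) = -9*j²/4 + 9*j/4 (c(j) = 9*(j - j*j)/4 = 9*(j - j²)/4 = -9*j²/4 + 9*j/4)
(-26 + c(z(-3)))² = (-26 + (9/4)*1*(1 - 1*1))² = (-26 + (9/4)*1*(1 - 1))² = (-26 + (9/4)*1*0)² = (-26 + 0)² = (-26)² = 676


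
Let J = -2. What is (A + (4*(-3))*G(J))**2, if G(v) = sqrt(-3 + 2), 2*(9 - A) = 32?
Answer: -95 + 168*I ≈ -95.0 + 168.0*I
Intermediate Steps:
A = -7 (A = 9 - 1/2*32 = 9 - 16 = -7)
G(v) = I (G(v) = sqrt(-1) = I)
(A + (4*(-3))*G(J))**2 = (-7 + (4*(-3))*I)**2 = (-7 - 12*I)**2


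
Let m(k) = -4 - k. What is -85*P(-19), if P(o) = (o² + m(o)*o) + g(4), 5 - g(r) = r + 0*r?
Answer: -6545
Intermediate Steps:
g(r) = 5 - r (g(r) = 5 - (r + 0*r) = 5 - (r + 0) = 5 - r)
P(o) = 1 + o² + o*(-4 - o) (P(o) = (o² + (-4 - o)*o) + (5 - 1*4) = (o² + o*(-4 - o)) + (5 - 4) = (o² + o*(-4 - o)) + 1 = 1 + o² + o*(-4 - o))
-85*P(-19) = -85*(1 - 4*(-19)) = -85*(1 + 76) = -85*77 = -6545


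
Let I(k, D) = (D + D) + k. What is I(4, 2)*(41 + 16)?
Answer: 456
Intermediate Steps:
I(k, D) = k + 2*D (I(k, D) = 2*D + k = k + 2*D)
I(4, 2)*(41 + 16) = (4 + 2*2)*(41 + 16) = (4 + 4)*57 = 8*57 = 456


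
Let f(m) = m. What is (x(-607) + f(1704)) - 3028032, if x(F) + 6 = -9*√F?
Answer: -3026334 - 9*I*√607 ≈ -3.0263e+6 - 221.74*I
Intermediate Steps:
x(F) = -6 - 9*√F
(x(-607) + f(1704)) - 3028032 = ((-6 - 9*I*√607) + 1704) - 3028032 = (1698 - 9*I*√607) - 3028032 = -3026334 - 9*I*√607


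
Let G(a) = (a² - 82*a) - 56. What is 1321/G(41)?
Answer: -1321/1737 ≈ -0.76051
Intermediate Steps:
G(a) = -56 + a² - 82*a
1321/G(41) = 1321/(-56 + 41² - 82*41) = 1321/(-56 + 1681 - 3362) = 1321/(-1737) = 1321*(-1/1737) = -1321/1737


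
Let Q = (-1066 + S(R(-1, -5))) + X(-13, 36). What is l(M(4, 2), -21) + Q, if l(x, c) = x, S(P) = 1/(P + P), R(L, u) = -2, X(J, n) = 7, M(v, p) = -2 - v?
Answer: -4261/4 ≈ -1065.3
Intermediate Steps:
S(P) = 1/(2*P)
Q = -4237/4 (Q = (-1066 + (½)/(-2)) + 7 = (-1066 + (½)*(-½)) + 7 = (-1066 - ¼) + 7 = -4265/4 + 7 = -4237/4 ≈ -1059.3)
l(M(4, 2), -21) + Q = (-2 - 1*4) - 4237/4 = (-2 - 4) - 4237/4 = -6 - 4237/4 = -4261/4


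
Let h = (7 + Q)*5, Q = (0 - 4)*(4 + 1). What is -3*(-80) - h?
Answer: 305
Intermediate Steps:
Q = -20 (Q = -4*5 = -20)
h = -65 (h = (7 - 20)*5 = -13*5 = -65)
-3*(-80) - h = -3*(-80) - 1*(-65) = 240 + 65 = 305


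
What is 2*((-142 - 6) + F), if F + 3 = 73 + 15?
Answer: -126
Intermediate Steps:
F = 85 (F = -3 + (73 + 15) = -3 + 88 = 85)
2*((-142 - 6) + F) = 2*((-142 - 6) + 85) = 2*(-148 + 85) = 2*(-63) = -126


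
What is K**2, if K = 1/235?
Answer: 1/55225 ≈ 1.8108e-5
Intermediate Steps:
K = 1/235 ≈ 0.0042553
K**2 = (1/235)**2 = 1/55225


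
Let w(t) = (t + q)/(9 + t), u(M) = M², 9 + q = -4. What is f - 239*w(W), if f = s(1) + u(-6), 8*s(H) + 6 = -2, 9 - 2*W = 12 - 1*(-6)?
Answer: 8680/9 ≈ 964.44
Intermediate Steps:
q = -13 (q = -9 - 4 = -13)
W = -9/2 (W = 9/2 - (12 - 1*(-6))/2 = 9/2 - (12 + 6)/2 = 9/2 - ½*18 = 9/2 - 9 = -9/2 ≈ -4.5000)
w(t) = (-13 + t)/(9 + t) (w(t) = (t - 13)/(9 + t) = (-13 + t)/(9 + t))
s(H) = -1 (s(H) = -¾ + (⅛)*(-2) = -¾ - ¼ = -1)
f = 35 (f = -1 + (-6)² = -1 + 36 = 35)
f - 239*w(W) = 35 - 239*(-13 - 9/2)/(9 - 9/2) = 35 - 239*(-35)/(9/2*2) = 35 - 478*(-35)/(9*2) = 35 - 239*(-35/9) = 35 + 8365/9 = 8680/9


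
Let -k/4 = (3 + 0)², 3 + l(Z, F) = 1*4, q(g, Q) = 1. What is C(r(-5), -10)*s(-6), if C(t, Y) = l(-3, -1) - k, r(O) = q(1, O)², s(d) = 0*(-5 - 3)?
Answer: 0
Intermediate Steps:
s(d) = 0 (s(d) = 0*(-8) = 0)
l(Z, F) = 1 (l(Z, F) = -3 + 1*4 = -3 + 4 = 1)
r(O) = 1 (r(O) = 1² = 1)
k = -36 (k = -4*(3 + 0)² = -4*3² = -4*9 = -36)
C(t, Y) = 37 (C(t, Y) = 1 - 1*(-36) = 1 + 36 = 37)
C(r(-5), -10)*s(-6) = 37*0 = 0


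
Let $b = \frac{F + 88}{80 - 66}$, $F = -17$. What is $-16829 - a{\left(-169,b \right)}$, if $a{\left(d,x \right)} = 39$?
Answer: $-16868$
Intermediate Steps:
$b = \frac{71}{14}$ ($b = \frac{-17 + 88}{80 - 66} = \frac{71}{14} \approx 5.0714$)
$-16829 - a{\left(-169,b \right)} = -16829 - 39 = -16868$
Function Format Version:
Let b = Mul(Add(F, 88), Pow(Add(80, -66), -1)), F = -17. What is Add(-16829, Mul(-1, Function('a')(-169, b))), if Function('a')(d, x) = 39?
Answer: -16868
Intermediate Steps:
b = Rational(71, 14) (b = Mul(Add(-17, 88), Pow(Add(80, -66), -1)) = Mul(71, Pow(14, -1)) = Mul(71, Rational(1, 14)) = Rational(71, 14) ≈ 5.0714)
Add(-16829, Mul(-1, Function('a')(-169, b))) = Add(-16829, Mul(-1, 39)) = Add(-16829, -39) = -16868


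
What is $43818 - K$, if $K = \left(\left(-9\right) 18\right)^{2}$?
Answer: $17574$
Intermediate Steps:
$K = 26244$ ($K = \left(-162\right)^{2} = 26244$)
$43818 - K = 43818 - 26244 = 17574$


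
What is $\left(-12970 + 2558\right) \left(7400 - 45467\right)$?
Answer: $396353604$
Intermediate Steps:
$\left(-12970 + 2558\right) \left(7400 - 45467\right) = \left(-10412\right) \left(-38067\right) = 396353604$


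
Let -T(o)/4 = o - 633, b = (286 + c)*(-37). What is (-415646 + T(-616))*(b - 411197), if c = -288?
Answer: 168827659950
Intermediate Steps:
b = 74 (b = (286 - 288)*(-37) = -2*(-37) = 74)
T(o) = 2532 - 4*o (T(o) = -4*(o - 633) = -4*(-633 + o) = 2532 - 4*o)
(-415646 + T(-616))*(b - 411197) = (-415646 + (2532 - 4*(-616)))*(74 - 411197) = (-415646 + (2532 + 2464))*(-411123) = (-415646 + 4996)*(-411123) = -410650*(-411123) = 168827659950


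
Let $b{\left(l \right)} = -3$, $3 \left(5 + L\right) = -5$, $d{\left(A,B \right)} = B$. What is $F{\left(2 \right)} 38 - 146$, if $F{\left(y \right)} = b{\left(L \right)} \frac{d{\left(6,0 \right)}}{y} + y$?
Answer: $-70$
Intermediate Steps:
$L = - \frac{20}{3}$ ($L = -5 + \frac{1}{3} \left(-5\right) = -5 - \frac{5}{3} = - \frac{20}{3} \approx -6.6667$)
$F{\left(y \right)} = y$ ($F{\left(y \right)} = - 3 \frac{0}{y} + y = \left(-3\right) 0 + y = 0 + y = y$)
$F{\left(2 \right)} 38 - 146 = 2 \cdot 38 - 146 = 76 - 146 = -70$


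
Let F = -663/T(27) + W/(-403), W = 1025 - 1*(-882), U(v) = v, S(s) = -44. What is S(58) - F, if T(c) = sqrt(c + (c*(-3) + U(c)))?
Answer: -15825/403 - 221*I*sqrt(3)/3 ≈ -39.268 - 127.59*I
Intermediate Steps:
T(c) = sqrt(-c) (T(c) = sqrt(c + (c*(-3) + c)) = sqrt(c + (-3*c + c)) = sqrt(c - 2*c) = sqrt(-c))
W = 1907 (W = 1025 + 882 = 1907)
F = -1907/403 + 221*I*sqrt(3)/3 (F = -663*(-I*sqrt(3)/9) + 1907/(-403) = -663*(-I*sqrt(3)/9) + 1907*(-1/403) = -663*(-I*sqrt(3)/9) - 1907/403 = -(-221)*I*sqrt(3)/3 - 1907/403 = 221*I*sqrt(3)/3 - 1907/403 = -1907/403 + 221*I*sqrt(3)/3 ≈ -4.732 + 127.59*I)
S(58) - F = -44 - (-1907/403 + 221*I*sqrt(3)/3) = -44 + (1907/403 - 221*I*sqrt(3)/3) = -15825/403 - 221*I*sqrt(3)/3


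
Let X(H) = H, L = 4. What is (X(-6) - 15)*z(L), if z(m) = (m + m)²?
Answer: -1344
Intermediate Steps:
z(m) = 4*m² (z(m) = (2*m)² = 4*m²)
(X(-6) - 15)*z(L) = (-6 - 15)*(4*4²) = -84*16 = -21*64 = -1344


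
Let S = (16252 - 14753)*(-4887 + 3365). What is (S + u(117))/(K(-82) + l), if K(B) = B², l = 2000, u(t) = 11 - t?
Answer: -190132/727 ≈ -261.53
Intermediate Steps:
S = -2281478 (S = 1499*(-1522) = -2281478)
(S + u(117))/(K(-82) + l) = (-2281478 + (11 - 1*117))/((-82)² + 2000) = (-2281478 + (11 - 117))/(6724 + 2000) = (-2281478 - 106)/8724 = -2281584*1/8724 = -190132/727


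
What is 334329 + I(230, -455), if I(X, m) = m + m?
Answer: 333419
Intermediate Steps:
I(X, m) = 2*m
334329 + I(230, -455) = 334329 + 2*(-455) = 334329 - 910 = 333419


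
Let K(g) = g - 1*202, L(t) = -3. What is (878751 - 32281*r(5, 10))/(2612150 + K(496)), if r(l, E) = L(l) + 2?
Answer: 227758/653111 ≈ 0.34873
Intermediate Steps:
K(g) = -202 + g (K(g) = g - 202 = -202 + g)
r(l, E) = -1 (r(l, E) = -3 + 2 = -1)
(878751 - 32281*r(5, 10))/(2612150 + K(496)) = (878751 - 32281*(-1))/(2612150 + (-202 + 496)) = (878751 + 32281)/(2612150 + 294) = 911032/2612444 = 911032*(1/2612444) = 227758/653111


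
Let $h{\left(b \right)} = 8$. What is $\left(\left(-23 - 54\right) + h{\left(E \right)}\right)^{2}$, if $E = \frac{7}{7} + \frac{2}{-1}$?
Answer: $4761$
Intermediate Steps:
$E = -1$ ($E = 7 \cdot \frac{1}{7} + 2 \left(-1\right) = 1 - 2 = -1$)
$\left(\left(-23 - 54\right) + h{\left(E \right)}\right)^{2} = \left(\left(-23 - 54\right) + 8\right)^{2} = \left(-77 + 8\right)^{2} = \left(-69\right)^{2} = 4761$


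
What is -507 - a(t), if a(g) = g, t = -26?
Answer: -481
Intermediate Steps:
-507 - a(t) = -507 - 1*(-26) = -507 + 26 = -481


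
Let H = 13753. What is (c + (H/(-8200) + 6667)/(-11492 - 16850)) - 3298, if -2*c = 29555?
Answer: -4200880387847/232404400 ≈ -18076.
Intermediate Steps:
c = -29555/2 (c = -½*29555 = -29555/2 ≈ -14778.)
(c + (H/(-8200) + 6667)/(-11492 - 16850)) - 3298 = (-29555/2 + (13753/(-8200) + 6667)/(-11492 - 16850)) - 3298 = (-29555/2 + (13753*(-1/8200) + 6667)/(-28342)) - 3298 = (-29555/2 + (-13753/8200 + 6667)*(-1/28342)) - 3298 = (-29555/2 + (54655647/8200)*(-1/28342)) - 3298 = (-29555/2 - 54655647/232404400) - 3298 = -3434410676647/232404400 - 3298 = -4200880387847/232404400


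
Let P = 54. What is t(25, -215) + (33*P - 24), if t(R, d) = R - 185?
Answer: 1598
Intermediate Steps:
t(R, d) = -185 + R
t(25, -215) + (33*P - 24) = (-185 + 25) + (33*54 - 24) = -160 + (1782 - 24) = -160 + 1758 = 1598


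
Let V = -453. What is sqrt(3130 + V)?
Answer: sqrt(2677) ≈ 51.740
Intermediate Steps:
sqrt(3130 + V) = sqrt(3130 - 453) = sqrt(2677)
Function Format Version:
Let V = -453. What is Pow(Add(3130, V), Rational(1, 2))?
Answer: Pow(2677, Rational(1, 2)) ≈ 51.740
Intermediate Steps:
Pow(Add(3130, V), Rational(1, 2)) = Pow(Add(3130, -453), Rational(1, 2)) = Pow(2677, Rational(1, 2))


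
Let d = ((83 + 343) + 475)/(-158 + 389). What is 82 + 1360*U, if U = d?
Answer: 1244302/231 ≈ 5386.6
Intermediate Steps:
d = 901/231 (d = (426 + 475)/231 = 901*(1/231) = 901/231 ≈ 3.9004)
U = 901/231 ≈ 3.9004
82 + 1360*U = 82 + 1360*(901/231) = 82 + 1225360/231 = 1244302/231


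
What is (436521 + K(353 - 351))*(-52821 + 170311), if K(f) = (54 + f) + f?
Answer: 51293666710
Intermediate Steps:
K(f) = 54 + 2*f
(436521 + K(353 - 351))*(-52821 + 170311) = (436521 + (54 + 2*(353 - 351)))*(-52821 + 170311) = (436521 + (54 + 2*2))*117490 = (436521 + (54 + 4))*117490 = (436521 + 58)*117490 = 436579*117490 = 51293666710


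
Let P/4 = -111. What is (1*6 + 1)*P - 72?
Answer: -3180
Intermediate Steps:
P = -444 (P = 4*(-111) = -444)
(1*6 + 1)*P - 72 = (1*6 + 1)*(-444) - 72 = (6 + 1)*(-444) - 72 = 7*(-444) - 72 = -3108 - 72 = -3180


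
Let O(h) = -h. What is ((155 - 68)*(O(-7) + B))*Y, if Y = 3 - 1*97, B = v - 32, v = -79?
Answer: 850512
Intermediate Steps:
B = -111 (B = -79 - 32 = -111)
Y = -94 (Y = 3 - 97 = -94)
((155 - 68)*(O(-7) + B))*Y = ((155 - 68)*(-1*(-7) - 111))*(-94) = (87*(7 - 111))*(-94) = (87*(-104))*(-94) = -9048*(-94) = 850512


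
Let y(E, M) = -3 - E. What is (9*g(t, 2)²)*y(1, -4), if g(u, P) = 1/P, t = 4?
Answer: -9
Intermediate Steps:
(9*g(t, 2)²)*y(1, -4) = (9*(1/2)²)*(-3 - 1*1) = (9*(½)²)*(-3 - 1) = (9*(¼))*(-4) = (9/4)*(-4) = -9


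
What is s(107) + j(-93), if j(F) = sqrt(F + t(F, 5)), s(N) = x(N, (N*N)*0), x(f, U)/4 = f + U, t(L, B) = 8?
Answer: 428 + I*sqrt(85) ≈ 428.0 + 9.2195*I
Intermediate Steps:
x(f, U) = 4*U + 4*f (x(f, U) = 4*(f + U) = 4*(U + f) = 4*U + 4*f)
s(N) = 4*N (s(N) = 4*((N*N)*0) + 4*N = 4*(N**2*0) + 4*N = 4*0 + 4*N = 0 + 4*N = 4*N)
j(F) = sqrt(8 + F) (j(F) = sqrt(F + 8) = sqrt(8 + F))
s(107) + j(-93) = 4*107 + sqrt(8 - 93) = 428 + sqrt(-85) = 428 + I*sqrt(85)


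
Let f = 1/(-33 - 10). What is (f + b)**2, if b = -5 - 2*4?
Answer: 313600/1849 ≈ 169.61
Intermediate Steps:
f = -1/43 (f = 1/(-43) = -1/43 ≈ -0.023256)
b = -13 (b = -5 - 8 = -13)
(f + b)**2 = (-1/43 - 13)**2 = (-560/43)**2 = 313600/1849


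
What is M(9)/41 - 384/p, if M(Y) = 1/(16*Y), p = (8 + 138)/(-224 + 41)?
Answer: 207443017/430992 ≈ 481.32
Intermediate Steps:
p = -146/183 (p = 146/(-183) = 146*(-1/183) = -146/183 ≈ -0.79781)
M(Y) = 1/(16*Y)
M(9)/41 - 384/p = ((1/16)/9)/41 - 384/(-146/183) = ((1/16)*(1/9))*(1/41) - 384*(-183/146) = (1/144)*(1/41) + 35136/73 = 1/5904 + 35136/73 = 207443017/430992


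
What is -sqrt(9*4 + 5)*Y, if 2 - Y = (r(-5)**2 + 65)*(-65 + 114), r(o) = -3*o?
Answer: 14208*sqrt(41) ≈ 90976.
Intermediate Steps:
Y = -14208 (Y = 2 - ((-3*(-5))**2 + 65)*(-65 + 114) = 2 - (15**2 + 65)*49 = 2 - (225 + 65)*49 = 2 - 290*49 = 2 - 1*14210 = 2 - 14210 = -14208)
-sqrt(9*4 + 5)*Y = -sqrt(9*4 + 5)*(-14208) = -sqrt(36 + 5)*(-14208) = -sqrt(41)*(-14208) = -(-14208)*sqrt(41) = 14208*sqrt(41)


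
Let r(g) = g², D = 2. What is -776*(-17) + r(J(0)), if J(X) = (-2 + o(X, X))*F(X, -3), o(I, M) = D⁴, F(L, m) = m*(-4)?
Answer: 41416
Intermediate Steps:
F(L, m) = -4*m
o(I, M) = 16 (o(I, M) = 2⁴ = 16)
J(X) = 168 (J(X) = (-2 + 16)*(-4*(-3)) = 14*12 = 168)
-776*(-17) + r(J(0)) = -776*(-17) + 168² = 13192 + 28224 = 41416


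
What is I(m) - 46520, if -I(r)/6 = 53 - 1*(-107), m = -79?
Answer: -47480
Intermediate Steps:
I(r) = -960 (I(r) = -6*(53 - 1*(-107)) = -6*(53 + 107) = -6*160 = -960)
I(m) - 46520 = -960 - 46520 = -47480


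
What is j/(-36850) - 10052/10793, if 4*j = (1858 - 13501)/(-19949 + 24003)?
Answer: -6006543436301/6449460762800 ≈ -0.93132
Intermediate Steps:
j = -11643/16216 (j = ((1858 - 13501)/(-19949 + 24003))/4 = (-11643/4054)/4 = (-11643*1/4054)/4 = (1/4)*(-11643/4054) = -11643/16216 ≈ -0.71799)
j/(-36850) - 10052/10793 = -11643/16216/(-36850) - 10052/10793 = -11643/16216*(-1/36850) - 10052*1/10793 = 11643/597559600 - 10052/10793 = -6006543436301/6449460762800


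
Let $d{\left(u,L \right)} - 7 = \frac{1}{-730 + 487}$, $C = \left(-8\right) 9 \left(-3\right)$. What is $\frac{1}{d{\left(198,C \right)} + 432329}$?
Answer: $\frac{243}{105057647} \approx 2.313 \cdot 10^{-6}$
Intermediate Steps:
$C = 216$ ($C = \left(-72\right) \left(-3\right) = 216$)
$d{\left(u,L \right)} = \frac{1700}{243}$ ($d{\left(u,L \right)} = 7 + \frac{1}{-730 + 487} = 7 + \frac{1}{-243} = 7 - \frac{1}{243} = \frac{1700}{243}$)
$\frac{1}{d{\left(198,C \right)} + 432329} = \frac{1}{\frac{1700}{243} + 432329} = \frac{1}{\frac{105057647}{243}} = \frac{243}{105057647}$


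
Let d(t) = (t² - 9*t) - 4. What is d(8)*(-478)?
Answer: 5736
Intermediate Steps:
d(t) = -4 + t² - 9*t
d(8)*(-478) = (-4 + 8² - 9*8)*(-478) = (-4 + 64 - 72)*(-478) = -12*(-478) = 5736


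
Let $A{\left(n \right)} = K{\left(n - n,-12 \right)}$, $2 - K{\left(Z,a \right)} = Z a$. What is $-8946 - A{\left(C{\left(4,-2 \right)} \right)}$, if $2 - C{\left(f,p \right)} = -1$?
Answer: $-8948$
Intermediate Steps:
$C{\left(f,p \right)} = 3$ ($C{\left(f,p \right)} = 2 - -1 = 2 + 1 = 3$)
$K{\left(Z,a \right)} = 2 - Z a$
$A{\left(n \right)} = 2$ ($A{\left(n \right)} = 2 - \left(n - n\right) \left(-12\right) = 2 - 0 \left(-12\right) = 2 + 0 = 2$)
$-8946 - A{\left(C{\left(4,-2 \right)} \right)} = -8946 - 2 = -8948$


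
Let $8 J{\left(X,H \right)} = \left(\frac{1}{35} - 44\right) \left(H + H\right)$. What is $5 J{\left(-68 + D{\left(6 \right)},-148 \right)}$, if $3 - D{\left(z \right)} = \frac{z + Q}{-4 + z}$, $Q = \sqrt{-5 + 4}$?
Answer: $\frac{56943}{7} \approx 8134.7$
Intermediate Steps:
$Q = i$ ($Q = \sqrt{-1} = i \approx 1.0 i$)
$D{\left(z \right)} = 3 - \frac{i + z}{-4 + z}$ ($D{\left(z \right)} = 3 - \frac{z + i}{-4 + z} = 3 - \frac{i + z}{-4 + z}$)
$J{\left(X,H \right)} = - \frac{1539 H}{140}$ ($J{\left(X,H \right)} = \frac{\left(\frac{1}{35} - 44\right) \left(H + H\right)}{8} = \frac{\left(\frac{1}{35} - 44\right) 2 H}{8} = \frac{\left(- \frac{1539}{35}\right) 2 H}{8} = \frac{\left(- \frac{3078}{35}\right) H}{8} = - \frac{1539 H}{140}$)
$5 J{\left(-68 + D{\left(6 \right)},-148 \right)} = 5 \left(\left(- \frac{1539}{140}\right) \left(-148\right)\right) = 5 \cdot \frac{56943}{35} = \frac{56943}{7}$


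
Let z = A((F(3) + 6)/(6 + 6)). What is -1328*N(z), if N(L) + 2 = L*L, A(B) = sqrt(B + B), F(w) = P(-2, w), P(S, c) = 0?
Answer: 1328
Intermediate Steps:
F(w) = 0
A(B) = sqrt(2)*sqrt(B) (A(B) = sqrt(2*B) = sqrt(2)*sqrt(B))
z = 1 (z = sqrt(2)*sqrt((0 + 6)/(6 + 6)) = sqrt(2)*sqrt(6/12) = sqrt(2)*sqrt(6*(1/12)) = sqrt(2)*sqrt(1/2) = sqrt(2)*(sqrt(2)/2) = 1)
N(L) = -2 + L**2 (N(L) = -2 + L*L = -2 + L**2)
-1328*N(z) = -1328*(-2 + 1**2) = -1328*(-2 + 1) = -1328*(-1) = 1328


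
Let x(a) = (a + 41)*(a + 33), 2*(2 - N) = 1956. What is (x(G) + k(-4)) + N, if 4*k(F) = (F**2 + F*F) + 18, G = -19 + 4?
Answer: -991/2 ≈ -495.50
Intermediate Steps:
N = -976 (N = 2 - 1/2*1956 = 2 - 978 = -976)
G = -15
k(F) = 9/2 + F**2/2 (k(F) = ((F**2 + F*F) + 18)/4 = ((F**2 + F**2) + 18)/4 = (2*F**2 + 18)/4 = (18 + 2*F**2)/4 = 9/2 + F**2/2)
x(a) = (33 + a)*(41 + a) (x(a) = (41 + a)*(33 + a) = (33 + a)*(41 + a))
(x(G) + k(-4)) + N = ((1353 + (-15)**2 + 74*(-15)) + (9/2 + (1/2)*(-4)**2)) - 976 = ((1353 + 225 - 1110) + (9/2 + (1/2)*16)) - 976 = (468 + (9/2 + 8)) - 976 = (468 + 25/2) - 976 = 961/2 - 976 = -991/2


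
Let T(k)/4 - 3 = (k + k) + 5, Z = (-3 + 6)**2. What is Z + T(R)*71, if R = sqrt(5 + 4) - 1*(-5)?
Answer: 6825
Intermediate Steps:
Z = 9 (Z = 3**2 = 9)
R = 8 (R = sqrt(9) + 5 = 3 + 5 = 8)
T(k) = 32 + 8*k (T(k) = 12 + 4*((k + k) + 5) = 12 + 4*(2*k + 5) = 12 + 4*(5 + 2*k) = 12 + (20 + 8*k) = 32 + 8*k)
Z + T(R)*71 = 9 + (32 + 8*8)*71 = 9 + (32 + 64)*71 = 9 + 96*71 = 9 + 6816 = 6825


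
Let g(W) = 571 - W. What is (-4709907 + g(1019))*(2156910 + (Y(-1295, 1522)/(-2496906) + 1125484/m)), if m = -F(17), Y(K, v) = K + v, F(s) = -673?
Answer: -17085965138212522836115/1680417738 ≈ -1.0168e+13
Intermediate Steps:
m = 673 (m = -1*(-673) = 673)
(-4709907 + g(1019))*(2156910 + (Y(-1295, 1522)/(-2496906) + 1125484/m)) = (-4709907 + (571 - 1*1019))*(2156910 + ((-1295 + 1522)/(-2496906) + 1125484/673)) = (-4709907 + (571 - 1019))*(2156910 + (227*(-1/2496906) + 1125484*(1/673))) = (-4709907 - 448)*(2156910 + (-227/2496906 + 1125484/673)) = -4710355*(2156910 + 2810227599733/1680417738) = -4710355*3627320050869313/1680417738 = -17085965138212522836115/1680417738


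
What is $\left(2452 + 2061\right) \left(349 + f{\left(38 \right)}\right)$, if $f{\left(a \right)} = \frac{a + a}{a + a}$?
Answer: $1579550$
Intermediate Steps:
$f{\left(a \right)} = 1$ ($f{\left(a \right)} = \frac{2 a}{2 a} = 2 a \frac{1}{2 a} = 1$)
$\left(2452 + 2061\right) \left(349 + f{\left(38 \right)}\right) = \left(2452 + 2061\right) \left(349 + 1\right) = 4513 \cdot 350 = 1579550$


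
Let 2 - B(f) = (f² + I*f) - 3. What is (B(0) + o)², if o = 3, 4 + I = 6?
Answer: 64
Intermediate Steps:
I = 2 (I = -4 + 6 = 2)
B(f) = 5 - f² - 2*f (B(f) = 2 - ((f² + 2*f) - 3) = 2 - (-3 + f² + 2*f) = 2 + (3 - f² - 2*f) = 5 - f² - 2*f)
(B(0) + o)² = ((5 - 1*0² - 2*0) + 3)² = ((5 - 1*0 + 0) + 3)² = ((5 + 0 + 0) + 3)² = (5 + 3)² = 8² = 64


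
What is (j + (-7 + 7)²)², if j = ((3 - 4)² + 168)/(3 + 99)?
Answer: 28561/10404 ≈ 2.7452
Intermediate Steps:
j = 169/102 (j = ((-1)² + 168)/102 = (1 + 168)*(1/102) = 169*(1/102) = 169/102 ≈ 1.6569)
(j + (-7 + 7)²)² = (169/102 + (-7 + 7)²)² = (169/102 + 0²)² = (169/102 + 0)² = (169/102)² = 28561/10404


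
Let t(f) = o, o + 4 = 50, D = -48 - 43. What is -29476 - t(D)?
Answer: -29522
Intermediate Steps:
D = -91
o = 46 (o = -4 + 50 = 46)
t(f) = 46
-29476 - t(D) = -29476 - 1*46 = -29476 - 46 = -29522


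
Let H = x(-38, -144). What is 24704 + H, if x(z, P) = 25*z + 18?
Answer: 23772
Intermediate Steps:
x(z, P) = 18 + 25*z
H = -932 (H = 18 + 25*(-38) = 18 - 950 = -932)
24704 + H = 24704 - 932 = 23772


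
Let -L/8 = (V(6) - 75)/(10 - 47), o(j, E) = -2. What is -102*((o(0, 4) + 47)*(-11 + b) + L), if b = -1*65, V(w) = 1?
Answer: 350472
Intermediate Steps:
b = -65
L = -16 (L = -8*(1 - 75)/(10 - 47) = -(-592)/(-37) = -(-592)*(-1)/37 = -8*2 = -16)
-102*((o(0, 4) + 47)*(-11 + b) + L) = -102*((-2 + 47)*(-11 - 65) - 16) = -102*(45*(-76) - 16) = -102*(-3420 - 16) = -102*(-3436) = 350472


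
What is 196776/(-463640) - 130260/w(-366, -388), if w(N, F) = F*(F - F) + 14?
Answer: -3774781329/405685 ≈ -9304.7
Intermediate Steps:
w(N, F) = 14 (w(N, F) = F*0 + 14 = 0 + 14 = 14)
196776/(-463640) - 130260/w(-366, -388) = 196776/(-463640) - 130260/14 = 196776*(-1/463640) - 130260*1/14 = -24597/57955 - 65130/7 = -3774781329/405685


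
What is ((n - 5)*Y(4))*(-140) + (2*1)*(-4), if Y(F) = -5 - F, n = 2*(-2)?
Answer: -11348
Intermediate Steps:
n = -4
((n - 5)*Y(4))*(-140) + (2*1)*(-4) = ((-4 - 5)*(-5 - 1*4))*(-140) + (2*1)*(-4) = -9*(-5 - 4)*(-140) + 2*(-4) = -9*(-9)*(-140) - 8 = 81*(-140) - 8 = -11340 - 8 = -11348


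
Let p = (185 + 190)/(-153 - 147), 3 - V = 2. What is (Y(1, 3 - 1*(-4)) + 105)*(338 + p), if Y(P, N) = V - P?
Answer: 141435/4 ≈ 35359.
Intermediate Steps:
V = 1 (V = 3 - 1*2 = 3 - 2 = 1)
Y(P, N) = 1 - P
p = -5/4 (p = 375/(-300) = 375*(-1/300) = -5/4 ≈ -1.2500)
(Y(1, 3 - 1*(-4)) + 105)*(338 + p) = ((1 - 1*1) + 105)*(338 - 5/4) = ((1 - 1) + 105)*(1347/4) = (0 + 105)*(1347/4) = 105*(1347/4) = 141435/4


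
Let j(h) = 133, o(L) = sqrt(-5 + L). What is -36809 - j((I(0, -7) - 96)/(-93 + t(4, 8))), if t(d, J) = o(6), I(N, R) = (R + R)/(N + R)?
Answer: -36942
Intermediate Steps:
I(N, R) = 2*R/(N + R) (I(N, R) = (2*R)/(N + R) = 2*R/(N + R))
t(d, J) = 1 (t(d, J) = sqrt(-5 + 6) = sqrt(1) = 1)
-36809 - j((I(0, -7) - 96)/(-93 + t(4, 8))) = -36809 - 1*133 = -36809 - 133 = -36942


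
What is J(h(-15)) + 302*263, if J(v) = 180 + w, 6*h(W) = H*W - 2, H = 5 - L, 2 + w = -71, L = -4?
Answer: 79533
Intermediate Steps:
w = -73 (w = -2 - 71 = -73)
H = 9 (H = 5 - 1*(-4) = 5 + 4 = 9)
h(W) = -1/3 + 3*W/2 (h(W) = (9*W - 2)/6 = (-2 + 9*W)/6 = -1/3 + 3*W/2)
J(v) = 107 (J(v) = 180 - 73 = 107)
J(h(-15)) + 302*263 = 107 + 302*263 = 107 + 79426 = 79533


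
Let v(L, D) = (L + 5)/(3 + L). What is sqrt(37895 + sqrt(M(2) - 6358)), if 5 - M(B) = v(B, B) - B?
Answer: sqrt(947375 + 5*I*sqrt(158810))/5 ≈ 194.67 + 0.20471*I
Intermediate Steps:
v(L, D) = (5 + L)/(3 + L)
M(B) = 5 + B - (5 + B)/(3 + B) (M(B) = 5 - ((5 + B)/(3 + B) - B) = 5 - (-B + (5 + B)/(3 + B)) = 5 + (B - (5 + B)/(3 + B)) = 5 + B - (5 + B)/(3 + B))
sqrt(37895 + sqrt(M(2) - 6358)) = sqrt(37895 + sqrt((10 + 2**2 + 7*2)/(3 + 2) - 6358)) = sqrt(37895 + sqrt((10 + 4 + 14)/5 - 6358)) = sqrt(37895 + sqrt((1/5)*28 - 6358)) = sqrt(37895 + sqrt(28/5 - 6358)) = sqrt(37895 + sqrt(-31762/5)) = sqrt(37895 + I*sqrt(158810)/5)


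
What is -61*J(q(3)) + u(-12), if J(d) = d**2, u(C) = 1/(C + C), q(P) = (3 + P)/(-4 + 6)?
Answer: -13177/24 ≈ -549.04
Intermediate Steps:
q(P) = 3/2 + P/2 (q(P) = (3 + P)/2 = (3 + P)*(1/2) = 3/2 + P/2)
u(C) = 1/(2*C)
-61*J(q(3)) + u(-12) = -61*(3/2 + (1/2)*3)**2 + (1/2)/(-12) = -61*(3/2 + 3/2)**2 + (1/2)*(-1/12) = -61*3**2 - 1/24 = -61*9 - 1/24 = -549 - 1/24 = -13177/24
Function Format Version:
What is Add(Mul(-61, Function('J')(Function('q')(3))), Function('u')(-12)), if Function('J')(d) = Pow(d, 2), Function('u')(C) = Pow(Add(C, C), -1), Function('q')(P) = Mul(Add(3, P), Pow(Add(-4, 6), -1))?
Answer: Rational(-13177, 24) ≈ -549.04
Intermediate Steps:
Function('q')(P) = Add(Rational(3, 2), Mul(Rational(1, 2), P)) (Function('q')(P) = Mul(Add(3, P), Pow(2, -1)) = Mul(Add(3, P), Rational(1, 2)) = Add(Rational(3, 2), Mul(Rational(1, 2), P)))
Function('u')(C) = Mul(Rational(1, 2), Pow(C, -1)) (Function('u')(C) = Pow(Mul(2, C), -1) = Mul(Rational(1, 2), Pow(C, -1)))
Add(Mul(-61, Function('J')(Function('q')(3))), Function('u')(-12)) = Add(Mul(-61, Pow(Add(Rational(3, 2), Mul(Rational(1, 2), 3)), 2)), Mul(Rational(1, 2), Pow(-12, -1))) = Add(Mul(-61, Pow(Add(Rational(3, 2), Rational(3, 2)), 2)), Mul(Rational(1, 2), Rational(-1, 12))) = Add(Mul(-61, Pow(3, 2)), Rational(-1, 24)) = Add(Mul(-61, 9), Rational(-1, 24)) = Add(-549, Rational(-1, 24)) = Rational(-13177, 24)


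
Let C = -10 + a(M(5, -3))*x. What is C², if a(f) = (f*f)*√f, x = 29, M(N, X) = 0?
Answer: 100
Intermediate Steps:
a(f) = f^(5/2) (a(f) = f²*√f = f^(5/2))
C = -10 (C = -10 + 0^(5/2)*29 = -10 + 0*29 = -10 + 0 = -10)
C² = (-10)² = 100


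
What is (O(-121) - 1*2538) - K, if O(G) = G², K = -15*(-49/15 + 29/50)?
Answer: 120627/10 ≈ 12063.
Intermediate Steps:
K = 403/10 (K = -15*(-49*1/15 + 29*(1/50)) = -15*(-49/15 + 29/50) = -15*(-403/150) = 403/10 ≈ 40.300)
(O(-121) - 1*2538) - K = ((-121)² - 1*2538) - 1*403/10 = (14641 - 2538) - 403/10 = 12103 - 403/10 = 120627/10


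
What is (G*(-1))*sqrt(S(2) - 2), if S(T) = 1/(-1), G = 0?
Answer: 0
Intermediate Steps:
S(T) = -1
(G*(-1))*sqrt(S(2) - 2) = (0*(-1))*sqrt(-1 - 2) = 0*sqrt(-3) = 0*(I*sqrt(3)) = 0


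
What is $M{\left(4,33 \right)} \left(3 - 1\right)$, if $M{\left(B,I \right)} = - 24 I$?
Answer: $-1584$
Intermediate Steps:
$M{\left(4,33 \right)} \left(3 - 1\right) = \left(-24\right) 33 \left(3 - 1\right) = \left(-792\right) 2 = -1584$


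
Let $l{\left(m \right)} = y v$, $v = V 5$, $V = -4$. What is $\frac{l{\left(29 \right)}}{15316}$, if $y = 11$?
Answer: $- \frac{55}{3829} \approx -0.014364$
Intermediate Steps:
$v = -20$ ($v = \left(-4\right) 5 = -20$)
$l{\left(m \right)} = -220$ ($l{\left(m \right)} = 11 \left(-20\right) = -220$)
$\frac{l{\left(29 \right)}}{15316} = - \frac{220}{15316} = \left(-220\right) \frac{1}{15316} = - \frac{55}{3829}$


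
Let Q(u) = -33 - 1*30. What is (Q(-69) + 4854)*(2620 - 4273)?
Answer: -7919523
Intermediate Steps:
Q(u) = -63 (Q(u) = -33 - 30 = -63)
(Q(-69) + 4854)*(2620 - 4273) = (-63 + 4854)*(2620 - 4273) = 4791*(-1653) = -7919523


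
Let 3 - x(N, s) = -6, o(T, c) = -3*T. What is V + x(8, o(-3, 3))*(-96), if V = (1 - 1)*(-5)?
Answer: -864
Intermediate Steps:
x(N, s) = 9 (x(N, s) = 3 - 1*(-6) = 3 + 6 = 9)
V = 0 (V = 0*(-5) = 0)
V + x(8, o(-3, 3))*(-96) = 0 + 9*(-96) = 0 - 864 = -864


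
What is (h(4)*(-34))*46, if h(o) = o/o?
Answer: -1564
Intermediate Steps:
h(o) = 1
(h(4)*(-34))*46 = (1*(-34))*46 = -34*46 = -1564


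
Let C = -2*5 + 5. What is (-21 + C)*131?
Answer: -3406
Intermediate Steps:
C = -5 (C = -10 + 5 = -5)
(-21 + C)*131 = (-21 - 5)*131 = -26*131 = -3406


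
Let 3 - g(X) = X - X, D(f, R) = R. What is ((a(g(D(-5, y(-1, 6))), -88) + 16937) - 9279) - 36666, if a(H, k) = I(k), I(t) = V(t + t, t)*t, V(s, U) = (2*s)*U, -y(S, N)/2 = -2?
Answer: -2754896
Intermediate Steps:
y(S, N) = 4 (y(S, N) = -2*(-2) = 4)
V(s, U) = 2*U*s
g(X) = 3 (g(X) = 3 - (X - X) = 3 - 1*0 = 3 + 0 = 3)
I(t) = 4*t**3 (I(t) = (2*t*(t + t))*t = (2*t*(2*t))*t = (4*t**2)*t = 4*t**3)
a(H, k) = 4*k**3
((a(g(D(-5, y(-1, 6))), -88) + 16937) - 9279) - 36666 = ((4*(-88)**3 + 16937) - 9279) - 36666 = ((4*(-681472) + 16937) - 9279) - 36666 = ((-2725888 + 16937) - 9279) - 36666 = (-2708951 - 9279) - 36666 = -2718230 - 36666 = -2754896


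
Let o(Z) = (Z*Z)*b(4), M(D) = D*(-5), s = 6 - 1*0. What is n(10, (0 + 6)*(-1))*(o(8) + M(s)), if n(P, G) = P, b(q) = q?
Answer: 2260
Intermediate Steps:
s = 6 (s = 6 + 0 = 6)
M(D) = -5*D
o(Z) = 4*Z² (o(Z) = (Z*Z)*4 = Z²*4 = 4*Z²)
n(10, (0 + 6)*(-1))*(o(8) + M(s)) = 10*(4*8² - 5*6) = 10*(4*64 - 30) = 10*(256 - 30) = 10*226 = 2260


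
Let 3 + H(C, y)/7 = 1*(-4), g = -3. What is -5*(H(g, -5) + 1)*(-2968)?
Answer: -712320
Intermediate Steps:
H(C, y) = -49 (H(C, y) = -21 + 7*(1*(-4)) = -21 + 7*(-4) = -21 - 28 = -49)
-5*(H(g, -5) + 1)*(-2968) = -5*(-49 + 1)*(-2968) = -5*(-48)*(-2968) = 240*(-2968) = -712320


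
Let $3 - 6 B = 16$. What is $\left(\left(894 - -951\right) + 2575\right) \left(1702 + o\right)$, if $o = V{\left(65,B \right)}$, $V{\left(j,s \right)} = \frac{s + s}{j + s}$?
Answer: $\frac{218153520}{29} \approx 7.5225 \cdot 10^{6}$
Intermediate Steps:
$B = - \frac{13}{6}$ ($B = \frac{1}{2} - \frac{8}{3} = - \frac{13}{6} \approx -2.1667$)
$V{\left(j,s \right)} = \frac{2 s}{j + s}$
$o = - \frac{2}{29}$ ($o = 2 \left(- \frac{13}{6}\right) \frac{1}{65 - \frac{13}{6}} = 2 \left(- \frac{13}{6}\right) \frac{1}{\frac{377}{6}} = 2 \left(- \frac{13}{6}\right) \frac{6}{377} = - \frac{2}{29} \approx -0.068966$)
$\left(\left(894 - -951\right) + 2575\right) \left(1702 + o\right) = \left(\left(894 - -951\right) + 2575\right) \left(1702 - \frac{2}{29}\right) = \left(\left(894 + 951\right) + 2575\right) \frac{49356}{29} = \left(1845 + 2575\right) \frac{49356}{29} = 4420 \cdot \frac{49356}{29} = \frac{218153520}{29}$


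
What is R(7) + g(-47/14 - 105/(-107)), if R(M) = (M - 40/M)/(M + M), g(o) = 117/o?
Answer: -17144037/348782 ≈ -49.154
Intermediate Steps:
R(M) = (M - 40/M)/(2*M) (R(M) = (M - 40/M)/((2*M)) = (M - 40/M)*(1/(2*M)) = (M - 40/M)/(2*M))
R(7) + g(-47/14 - 105/(-107)) = (½ - 20/7²) + 117/(-47/14 - 105/(-107)) = (½ - 20*1/49) + 117/(-47*1/14 - 105*(-1/107)) = (½ - 20/49) + 117/(-47/14 + 105/107) = 9/98 + 117/(-3559/1498) = 9/98 + 117*(-1498/3559) = 9/98 - 175266/3559 = -17144037/348782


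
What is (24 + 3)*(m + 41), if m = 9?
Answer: 1350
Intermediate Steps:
(24 + 3)*(m + 41) = (24 + 3)*(9 + 41) = 27*50 = 1350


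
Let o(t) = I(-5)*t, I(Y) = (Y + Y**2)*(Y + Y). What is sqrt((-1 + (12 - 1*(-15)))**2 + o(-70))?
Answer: 2*sqrt(3669) ≈ 121.14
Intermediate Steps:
I(Y) = 2*Y*(Y + Y**2) (I(Y) = (Y + Y**2)*(2*Y) = 2*Y*(Y + Y**2))
o(t) = -200*t (o(t) = (2*(-5)**2*(1 - 5))*t = (2*25*(-4))*t = -200*t)
sqrt((-1 + (12 - 1*(-15)))**2 + o(-70)) = sqrt((-1 + (12 - 1*(-15)))**2 - 200*(-70)) = sqrt((-1 + (12 + 15))**2 + 14000) = sqrt((-1 + 27)**2 + 14000) = sqrt(26**2 + 14000) = sqrt(676 + 14000) = sqrt(14676) = 2*sqrt(3669)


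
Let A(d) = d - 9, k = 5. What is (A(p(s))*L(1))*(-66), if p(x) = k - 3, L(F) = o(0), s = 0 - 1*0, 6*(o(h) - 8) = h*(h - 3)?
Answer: 3696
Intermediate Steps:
o(h) = 8 + h*(-3 + h)/6 (o(h) = 8 + (h*(h - 3))/6 = 8 + (h*(-3 + h))/6 = 8 + h*(-3 + h)/6)
s = 0 (s = 0 + 0 = 0)
L(F) = 8 (L(F) = 8 - ½*0 + (⅙)*0² = 8 + 0 + (⅙)*0 = 8 + 0 + 0 = 8)
p(x) = 2 (p(x) = 5 - 3 = 2)
A(d) = -9 + d
(A(p(s))*L(1))*(-66) = ((-9 + 2)*8)*(-66) = -7*8*(-66) = -56*(-66) = 3696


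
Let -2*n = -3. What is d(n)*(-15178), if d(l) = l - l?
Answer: 0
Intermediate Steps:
n = 3/2 (n = -½*(-3) = 3/2 ≈ 1.5000)
d(l) = 0
d(n)*(-15178) = 0*(-15178) = 0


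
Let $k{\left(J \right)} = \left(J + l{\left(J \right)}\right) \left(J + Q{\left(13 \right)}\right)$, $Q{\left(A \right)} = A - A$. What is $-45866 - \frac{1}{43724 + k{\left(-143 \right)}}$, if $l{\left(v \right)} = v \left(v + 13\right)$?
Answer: $- \frac{118985439601}{2594197} \approx -45866.0$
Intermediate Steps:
$Q{\left(A \right)} = 0$
$l{\left(v \right)} = v \left(13 + v\right)$
$k{\left(J \right)} = J \left(J + J \left(13 + J\right)\right)$ ($k{\left(J \right)} = \left(J + J \left(13 + J\right)\right) \left(J + 0\right) = \left(J + J \left(13 + J\right)\right) J = J \left(J + J \left(13 + J\right)\right)$)
$-45866 - \frac{1}{43724 + k{\left(-143 \right)}} = -45866 - \frac{1}{43724 + \left(-143\right)^{2} \left(14 - 143\right)} = -45866 - \frac{1}{43724 + 20449 \left(-129\right)} = -45866 - \frac{1}{43724 - 2637921} = -45866 - \frac{1}{-2594197} = -45866 - - \frac{1}{2594197} = -45866 + \frac{1}{2594197} = - \frac{118985439601}{2594197}$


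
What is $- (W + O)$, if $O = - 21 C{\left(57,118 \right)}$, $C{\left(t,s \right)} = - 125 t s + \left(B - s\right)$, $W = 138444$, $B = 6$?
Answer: $-17796546$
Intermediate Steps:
$C{\left(t,s \right)} = 6 - s - 125 s t$ ($C{\left(t,s \right)} = - 125 t s - \left(-6 + s\right) = - 125 s t - \left(-6 + s\right) = 6 - s - 125 s t$)
$O = 17658102$ ($O = - 21 \left(6 - 118 - 14750 \cdot 57\right) = - 21 \left(6 - 118 - 840750\right) = \left(-21\right) \left(-840862\right) = 17658102$)
$- (W + O) = - (138444 + 17658102) = \left(-1\right) 17796546 = -17796546$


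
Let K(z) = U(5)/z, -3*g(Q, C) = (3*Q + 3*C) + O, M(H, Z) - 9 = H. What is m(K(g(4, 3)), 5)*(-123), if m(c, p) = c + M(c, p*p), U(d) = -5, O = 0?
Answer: -8979/7 ≈ -1282.7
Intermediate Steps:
M(H, Z) = 9 + H
g(Q, C) = -C - Q (g(Q, C) = -((3*Q + 3*C) + 0)/3 = -((3*C + 3*Q) + 0)/3 = -(3*C + 3*Q)/3 = -C - Q)
K(z) = -5/z
m(c, p) = 9 + 2*c (m(c, p) = c + (9 + c) = 9 + 2*c)
m(K(g(4, 3)), 5)*(-123) = (9 + 2*(-5/(-1*3 - 1*4)))*(-123) = (9 + 2*(-5/(-3 - 4)))*(-123) = (9 + 2*(-5/(-7)))*(-123) = (9 + 2*(-5*(-⅐)))*(-123) = (9 + 2*(5/7))*(-123) = (9 + 10/7)*(-123) = (73/7)*(-123) = -8979/7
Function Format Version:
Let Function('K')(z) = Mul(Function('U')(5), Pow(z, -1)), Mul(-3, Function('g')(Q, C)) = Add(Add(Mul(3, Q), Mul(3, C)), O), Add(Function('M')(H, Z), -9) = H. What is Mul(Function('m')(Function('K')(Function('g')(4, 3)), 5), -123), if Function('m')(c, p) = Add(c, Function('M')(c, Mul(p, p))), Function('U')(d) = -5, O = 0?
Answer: Rational(-8979, 7) ≈ -1282.7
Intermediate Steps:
Function('M')(H, Z) = Add(9, H)
Function('g')(Q, C) = Add(Mul(-1, C), Mul(-1, Q)) (Function('g')(Q, C) = Mul(Rational(-1, 3), Add(Add(Mul(3, Q), Mul(3, C)), 0)) = Mul(Rational(-1, 3), Add(Add(Mul(3, C), Mul(3, Q)), 0)) = Mul(Rational(-1, 3), Add(Mul(3, C), Mul(3, Q))) = Add(Mul(-1, C), Mul(-1, Q)))
Function('K')(z) = Mul(-5, Pow(z, -1))
Function('m')(c, p) = Add(9, Mul(2, c)) (Function('m')(c, p) = Add(c, Add(9, c)) = Add(9, Mul(2, c)))
Mul(Function('m')(Function('K')(Function('g')(4, 3)), 5), -123) = Mul(Add(9, Mul(2, Mul(-5, Pow(Add(Mul(-1, 3), Mul(-1, 4)), -1)))), -123) = Mul(Add(9, Mul(2, Mul(-5, Pow(Add(-3, -4), -1)))), -123) = Mul(Add(9, Mul(2, Mul(-5, Pow(-7, -1)))), -123) = Mul(Add(9, Mul(2, Mul(-5, Rational(-1, 7)))), -123) = Mul(Add(9, Mul(2, Rational(5, 7))), -123) = Mul(Add(9, Rational(10, 7)), -123) = Mul(Rational(73, 7), -123) = Rational(-8979, 7)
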